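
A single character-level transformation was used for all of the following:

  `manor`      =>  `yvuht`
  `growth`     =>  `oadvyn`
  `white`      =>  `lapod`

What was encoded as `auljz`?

scent

The word is reversed, then every letter is shifted forward by 7.
Decoding auljz: shift back: a−7=t, u−7=n, l−7=e, j−7=c, z−7=s → tnecs; then reverse → scent.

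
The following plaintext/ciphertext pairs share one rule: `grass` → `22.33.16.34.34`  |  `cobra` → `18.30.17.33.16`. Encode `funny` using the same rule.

21.36.29.29.40

g is letter #7 and maps to 22: an offset of 15. Each letter is replaced by its alphabet position (a=1..z=26) + 15.
For funny: f=6→21, u=21→36, n=14→29, n=14→29, y=25→40.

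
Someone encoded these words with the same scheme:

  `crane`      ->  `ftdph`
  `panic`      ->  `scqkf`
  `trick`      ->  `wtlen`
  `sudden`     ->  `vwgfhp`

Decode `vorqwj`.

A repeating key of period 2 is used — shifts +3, +2 over and over.
Undoing it on vorqwj: v−3=s, o−2=m, r−3=o, q−2=o, w−3=t, j−2=h.

smooth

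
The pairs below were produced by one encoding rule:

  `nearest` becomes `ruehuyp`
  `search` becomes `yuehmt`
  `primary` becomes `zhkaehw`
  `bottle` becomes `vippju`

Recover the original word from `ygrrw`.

Each letter's alphabet position (a=0..z=25) is mapped through 17·x+4 mod 26 — an affine cipher.
Decoding ygrrw: y(24)→23·(24−4)≡18=s; g(6)→23·(6−4)≡20=u; r(17)→23·(17−4)≡13=n; r(17)→23·(17−4)≡13=n; w(22)→23·(22−4)≡24=y (all mod 26).

sunny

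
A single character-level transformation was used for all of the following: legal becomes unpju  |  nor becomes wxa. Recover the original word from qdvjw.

Every letter moves 9 places later in the alphabet, wrapping around z→a.
Decoding qdvjw: q−9=h, d−9=u, v−9=m, j−9=a, w−9=n.

human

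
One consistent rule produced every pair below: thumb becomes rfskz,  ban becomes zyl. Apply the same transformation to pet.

ncr

Compare letters: t→r is +24, h→f is +24, u→s is +24 — a constant shift. Every letter moves 24 places later in the alphabet, wrapping around z→a.
For pet: p+24=n, e+24=c, t+24=r.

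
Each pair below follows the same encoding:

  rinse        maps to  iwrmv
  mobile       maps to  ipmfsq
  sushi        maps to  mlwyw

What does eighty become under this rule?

Two steps: reverse the string, then apply a Caesar shift of +4.
On eighty: reverse → ythgie; then shift: y+4=c, t+4=x, h+4=l, g+4=k, i+4=m, e+4=i.

cxlkmi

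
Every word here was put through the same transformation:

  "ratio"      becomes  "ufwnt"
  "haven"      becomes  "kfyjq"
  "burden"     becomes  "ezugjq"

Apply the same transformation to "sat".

The shift depends on letter class: consonant r→u is +3, but vowel a→f is +5. Two shifts are in play — +5 for a/e/i/o/u, +3 for every other letter.
For sat: s(cons)+3=v, a(vowel)+5=f, t(cons)+3=w.

vfw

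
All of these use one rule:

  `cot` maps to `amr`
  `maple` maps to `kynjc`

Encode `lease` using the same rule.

Compare letters: c→a is +24, o→m is +24, t→r is +24 — a constant shift. Each letter is shifted forward by 24 in the alphabet (a Caesar shift of +24).
Applying it to lease: l+24=j, e+24=c, a+24=y, s+24=q, e+24=c.

jcyqc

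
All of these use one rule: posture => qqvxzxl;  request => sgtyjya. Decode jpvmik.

In posture: p→q is +1, o→q is +2, s→v is +3, t→x is +4 — the shift increases by 1 each position. Letter i (0-indexed) is shifted by i+1, so successive shifts are 1, 2, 3, ….
Decoding jpvmik: j−1=i, p−2=n, v−3=s, m−4=i, i−5=d, k−6=e.

inside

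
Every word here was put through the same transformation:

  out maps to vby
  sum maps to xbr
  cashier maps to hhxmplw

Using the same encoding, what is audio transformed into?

The rule splits by letter class: vowels +7, consonants +5.
Applying it to audio: a(vowel)+7=h, u(vowel)+7=b, d(cons)+5=i, i(vowel)+7=p, o(vowel)+7=v.

hbipv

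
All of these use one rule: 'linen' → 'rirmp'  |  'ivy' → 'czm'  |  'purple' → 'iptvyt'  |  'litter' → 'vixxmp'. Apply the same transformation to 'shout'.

The output letters match the input read backwards, each shifted +4: linen reversed is nenil. Two steps: reverse the string, then apply a Caesar shift of +4.
For shout: reverse → tuohs; then shift: t+4=x, u+4=y, o+4=s, h+4=l, s+4=w.

xyslw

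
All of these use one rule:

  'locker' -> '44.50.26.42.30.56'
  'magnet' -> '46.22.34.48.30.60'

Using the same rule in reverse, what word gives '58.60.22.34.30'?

stage

The formula is n = 2×(alphabet index, a=1) + 20.
Decoding 58.60.22.34.30: 58→(58−20)÷2=19=s, 60→(60−20)÷2=20=t, 22→(22−20)÷2=1=a, 34→(34−20)÷2=7=g, 30→(30−20)÷2=5=e.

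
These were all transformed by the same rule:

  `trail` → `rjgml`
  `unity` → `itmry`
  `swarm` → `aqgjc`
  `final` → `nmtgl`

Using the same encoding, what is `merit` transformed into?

t(19)→r(17) and r(17)→j(9) fit y≡17x+6 (mod 26); the inverse of 17 mod 26 is 23. This is an affine cipher: with a=0,…,z=25, each position x becomes (17x+6) mod 26.
Applying it to merit: m(12)→17·12+6≡2=c; e(4)→17·4+6≡22=w; r(17)→17·17+6≡9=j; i(8)→17·8+6≡12=m; t(19)→17·19+6≡17=r (all mod 26).

cwjmr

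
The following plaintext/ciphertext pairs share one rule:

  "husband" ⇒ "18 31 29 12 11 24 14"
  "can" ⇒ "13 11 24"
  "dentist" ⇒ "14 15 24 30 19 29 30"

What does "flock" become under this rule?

16 22 25 13 21

h is letter #8 and maps to 18: an offset of 10. Letters become their 1-based position plus 10 (so a→11, b→12, …).
For flock: f=6→16, l=12→22, o=15→25, c=3→13, k=11→21.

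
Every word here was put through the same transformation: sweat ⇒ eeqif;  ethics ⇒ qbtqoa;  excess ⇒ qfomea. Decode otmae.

It's a Vigenère-style cipher with numeric key [12,8]: position i shifts by key[i mod 2].
Decoding otmae: o−12=c, t−8=l, m−12=a, a−8=s, e−12=s.

class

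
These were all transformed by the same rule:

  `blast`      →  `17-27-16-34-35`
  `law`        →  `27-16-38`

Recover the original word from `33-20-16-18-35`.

react

b is letter #2 and maps to 17: an offset of 15. The number is (letter's place in the alphabet, a=1) + 15.
Decoding 33-20-16-18-35: 33→(33−15)÷1=18=r, 20→(20−15)÷1=5=e, 16→(16−15)÷1=1=a, 18→(18−15)÷1=3=c, 35→(35−15)÷1=20=t.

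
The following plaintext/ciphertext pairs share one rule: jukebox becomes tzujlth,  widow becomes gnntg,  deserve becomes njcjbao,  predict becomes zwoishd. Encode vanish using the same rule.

ffxncm

Shifts by position in jukebox: pos 0: j→t (+10), pos 1: u→z (+5), pos 2: k→u (+10), pos 3: e→j (+5) — repeating every 2. It's a Vigenère-style cipher with numeric key [10,5]: position i shifts by key[i mod 2].
On vanish: v+10=f, a+5=f, n+10=x, i+5=n, s+10=c, h+5=m.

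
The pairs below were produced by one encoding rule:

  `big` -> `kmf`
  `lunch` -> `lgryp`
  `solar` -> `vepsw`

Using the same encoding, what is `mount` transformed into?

The output letters match the input read backwards, each shifted +4: big reversed is gib. Two steps: reverse the string, then apply a Caesar shift of +4.
For mount: reverse → tnuom; then shift: t+4=x, n+4=r, u+4=y, o+4=s, m+4=q.

xrysq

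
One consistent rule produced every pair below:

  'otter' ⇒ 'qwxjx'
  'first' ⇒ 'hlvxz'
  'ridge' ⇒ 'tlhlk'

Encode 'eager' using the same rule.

In otter: o→q is +2, t→w is +3, t→x is +4, e→j is +5 — the shift increases by 1 each position. The shift increases by 1 at each position, starting from +2: 2, 3, 4, ….
Applying it to eager: e+2=g, a+3=d, g+4=k, e+5=j, r+6=x.

gdkjx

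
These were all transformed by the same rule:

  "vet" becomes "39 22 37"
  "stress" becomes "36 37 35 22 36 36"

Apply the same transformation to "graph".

24 35 18 33 25

Letters become their 1-based position plus 17 (so a→18, b→19, …).
Applying it to graph: g=7→24, r=18→35, a=1→18, p=16→33, h=8→25.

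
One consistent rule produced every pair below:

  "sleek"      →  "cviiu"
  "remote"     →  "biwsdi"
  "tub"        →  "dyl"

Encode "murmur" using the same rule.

The rule splits by letter class: vowels +4, consonants +10.
On murmur: m(cons)+10=w, u(vowel)+4=y, r(cons)+10=b, m(cons)+10=w, u(vowel)+4=y, r(cons)+10=b.

wybwyb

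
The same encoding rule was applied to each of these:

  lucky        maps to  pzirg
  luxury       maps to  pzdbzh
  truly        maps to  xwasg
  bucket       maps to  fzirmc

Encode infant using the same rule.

mslhvc

In lucky: l→p is +4, u→z is +5, c→i is +6, k→r is +7 — the shift increases by 1 each position. Letter i (0-indexed) is shifted by i+4, so successive shifts are 4, 5, 6, ….
For infant: i+4=m, n+5=s, f+6=l, a+7=h, n+8=v, t+9=c.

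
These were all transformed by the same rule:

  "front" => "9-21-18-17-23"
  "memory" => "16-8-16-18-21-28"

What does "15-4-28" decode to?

f is letter #6 and maps to 9: an offset of 3. Each letter is replaced by its alphabet position (a=1..z=26) + 3.
Reversing it on 15-4-28: 15→(15−3)÷1=12=l, 4→(4−3)÷1=1=a, 28→(28−3)÷1=25=y.

lay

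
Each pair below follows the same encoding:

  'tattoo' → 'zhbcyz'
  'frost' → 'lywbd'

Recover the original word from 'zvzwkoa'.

The shift increases by 1 at each position, starting from +6: 6, 7, 8, ….
Reversing it on zvzwkoa: z−6=t, v−7=o, z−8=r, w−9=n, k−10=a, o−11=d, a−12=o.

tornado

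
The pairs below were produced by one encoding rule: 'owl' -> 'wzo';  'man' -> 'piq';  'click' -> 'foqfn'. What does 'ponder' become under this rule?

The shift depends on letter class: consonant w→z is +3, but vowel o→w is +8. Two shifts are in play — +8 for a/e/i/o/u, +3 for every other letter.
On ponder: p(cons)+3=s, o(vowel)+8=w, n(cons)+3=q, d(cons)+3=g, e(vowel)+8=m, r(cons)+3=u.

swqgmu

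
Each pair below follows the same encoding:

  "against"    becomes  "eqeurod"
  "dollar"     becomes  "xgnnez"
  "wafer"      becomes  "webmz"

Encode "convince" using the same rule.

a(0)→e(4) and g(6)→q(16) fit y≡15x+4 (mod 26); the inverse of 15 mod 26 is 7. Each letter's alphabet position (a=0..z=25) is mapped through 15·x+4 mod 26 — an affine cipher.
On convince: c(2)→15·2+4≡8=i; o(14)→15·14+4≡6=g; n(13)→15·13+4≡17=r; v(21)→15·21+4≡7=h; i(8)→15·8+4≡20=u; n(13)→15·13+4≡17=r; c(2)→15·2+4≡8=i; e(4)→15·4+4≡12=m (all mod 26).

igrhurim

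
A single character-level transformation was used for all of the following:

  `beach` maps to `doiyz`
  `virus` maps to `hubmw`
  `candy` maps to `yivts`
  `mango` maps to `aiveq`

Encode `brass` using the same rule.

b(1)→d(3) and e(4)→o(14) fit y≡21x+8 (mod 26); the inverse of 21 mod 26 is 5. This is an affine cipher: with a=0,…,z=25, each position x becomes (21x+8) mod 26.
On brass: b(1)→21·1+8≡3=d; r(17)→21·17+8≡1=b; a(0)→21·0+8≡8=i; s(18)→21·18+8≡22=w; s(18)→21·18+8≡22=w (all mod 26).

dbiww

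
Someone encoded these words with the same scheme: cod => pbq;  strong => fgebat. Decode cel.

It's a constant shift of +13 (ROT13).
Reversing it on cel: c−13=p, e−13=r, l−13=y.

pry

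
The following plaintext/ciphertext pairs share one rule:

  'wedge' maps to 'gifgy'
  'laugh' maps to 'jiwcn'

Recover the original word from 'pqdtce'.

carbon

Read the word backwards and shift each letter +2.
Reversing it on pqdtce: shift back: p−2=n, q−2=o, d−2=b, t−2=r, c−2=a, e−2=c → nobrac; then reverse → carbon.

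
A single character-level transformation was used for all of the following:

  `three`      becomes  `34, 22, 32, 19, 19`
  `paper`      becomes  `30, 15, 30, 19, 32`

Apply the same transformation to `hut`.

Each letter is replaced by its alphabet position (a=1..z=26) + 14.
Applying it to hut: h=8→22, u=21→35, t=20→34.

22, 35, 34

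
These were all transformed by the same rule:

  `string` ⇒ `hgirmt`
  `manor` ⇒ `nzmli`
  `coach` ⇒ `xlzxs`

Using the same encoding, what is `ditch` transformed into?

Each pair mirrors across the alphabet (s↔h, t↔g, r↔i): positions sum to 25. This is the alphabet-reversal cipher (Atbash): a becomes z, b becomes y, etc.
On ditch: d↔w, i↔r, t↔g, c↔x, h↔s.

wrgxs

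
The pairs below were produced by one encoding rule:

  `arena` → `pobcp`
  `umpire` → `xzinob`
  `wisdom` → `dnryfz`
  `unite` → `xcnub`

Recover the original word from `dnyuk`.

a(0)→p(15) and r(17)→o(14) fit y≡3x+15 (mod 26); the inverse of 3 mod 26 is 9. Treating letters as 0–25, the rule is x ↦ 3x + 15 (mod 26).
Reversing it on dnyuk: d(3)→9·(3−15)≡22=w; n(13)→9·(13−15)≡8=i; y(24)→9·(24−15)≡3=d; u(20)→9·(20−15)≡19=t; k(10)→9·(10−15)≡7=h (all mod 26).

width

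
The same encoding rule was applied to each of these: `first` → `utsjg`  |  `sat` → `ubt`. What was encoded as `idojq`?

pinch

The word is reversed, then every letter is shifted forward by 1.
Reversing it on idojq: shift back: i−1=h, d−1=c, o−1=n, j−1=i, q−1=p → hcnip; then reverse → pinch.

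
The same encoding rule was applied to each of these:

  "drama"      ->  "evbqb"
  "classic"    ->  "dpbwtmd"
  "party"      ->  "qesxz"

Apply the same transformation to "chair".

Shifts by position in drama: pos 0: d→e (+1), pos 1: r→v (+4), pos 2: a→b (+1), pos 3: m→q (+4) — repeating every 2. The shifts repeat in a cycle of length 2: positions 0,1,… shift by +1, +4, then the pattern repeats.
On chair: c+1=d, h+4=l, a+1=b, i+4=m, r+1=s.

dlbms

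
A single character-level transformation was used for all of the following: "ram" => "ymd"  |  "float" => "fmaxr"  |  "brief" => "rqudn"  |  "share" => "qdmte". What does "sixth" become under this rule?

The output letters match the input read backwards, each shifted +12: ram reversed is mar. Two steps: reverse the string, then apply a Caesar shift of +12.
For sixth: reverse → htxis; then shift: h+12=t, t+12=f, x+12=j, i+12=u, s+12=e.

tfjue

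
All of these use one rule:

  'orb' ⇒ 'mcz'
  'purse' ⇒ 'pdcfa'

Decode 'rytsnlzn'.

coaching

The output letters match the input read backwards, each shifted +11: orb reversed is bro. The word is reversed, then every letter is shifted forward by 11.
Reversing it on rytsnlzn: shift back: r−11=g, y−11=n, t−11=i, s−11=h, n−11=c, l−11=a, z−11=o, n−11=c → gnihcaoc; then reverse → coaching.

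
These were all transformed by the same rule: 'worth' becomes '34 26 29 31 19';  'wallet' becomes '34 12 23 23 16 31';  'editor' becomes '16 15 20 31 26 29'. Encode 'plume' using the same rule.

27 23 32 24 16

w is letter #23 and maps to 34: an offset of 11. Letters become their 1-based position plus 11 (so a→12, b→13, …).
For plume: p=16→27, l=12→23, u=21→32, m=13→24, e=5→16.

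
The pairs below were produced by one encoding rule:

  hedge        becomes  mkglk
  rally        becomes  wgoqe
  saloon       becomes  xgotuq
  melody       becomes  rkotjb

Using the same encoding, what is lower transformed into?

quzjx

It's a Vigenère-style cipher with numeric key [5,6,3]: position i shifts by key[i mod 3].
Applying it to lower: l+5=q, o+6=u, w+3=z, e+5=j, r+6=x.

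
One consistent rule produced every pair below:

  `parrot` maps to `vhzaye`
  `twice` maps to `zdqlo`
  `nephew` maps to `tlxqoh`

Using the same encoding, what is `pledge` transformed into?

In parrot: p→v is +6, a→h is +7, r→z is +8, r→a is +9 — the shift increases by 1 each position. The shift increases by 1 at each position, starting from +6: 6, 7, 8, ….
Applying it to pledge: p+6=v, l+7=s, e+8=m, d+9=m, g+10=q, e+11=p.

vsmmqp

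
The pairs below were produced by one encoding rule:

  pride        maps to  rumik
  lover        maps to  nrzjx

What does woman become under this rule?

In pride: p→r is +2, r→u is +3, i→m is +4, d→i is +5 — the shift increases by 1 each position. Each letter shifts forward by (position + 2), i.e. 2, 3, 4, … — the shift grows by one for each successive letter.
Applying it to woman: w+2=y, o+3=r, m+4=q, a+5=f, n+6=t.

yrqft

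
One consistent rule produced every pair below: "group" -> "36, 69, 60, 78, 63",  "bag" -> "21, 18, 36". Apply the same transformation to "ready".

69, 30, 18, 27, 90

The formula is n = 3×(alphabet index, a=1) + 15.
Applying it to ready: r=18→69, e=5→30, a=1→18, d=4→27, y=25→90.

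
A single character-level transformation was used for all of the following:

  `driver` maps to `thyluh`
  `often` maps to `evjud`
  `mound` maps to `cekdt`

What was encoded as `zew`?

Compare letters: d→t is +16, r→h is +16, i→y is +16 — a constant shift. Every letter moves 16 places later in the alphabet, wrapping around z→a.
Decoding zew: z−16=j, e−16=o, w−16=g.

jog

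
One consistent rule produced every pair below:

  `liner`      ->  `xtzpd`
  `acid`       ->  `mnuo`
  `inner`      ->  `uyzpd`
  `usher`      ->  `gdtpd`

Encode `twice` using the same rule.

fhunq

A repeating key of period 2 is used — shifts +12, +11 over and over.
For twice: t+12=f, w+11=h, i+12=u, c+11=n, e+12=q.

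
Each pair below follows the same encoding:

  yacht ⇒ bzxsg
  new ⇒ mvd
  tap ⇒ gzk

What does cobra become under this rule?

xlyiz

Each pair mirrors across the alphabet (y↔b, a↔z, c↔x): positions sum to 25. This is the alphabet-reversal cipher (Atbash): a becomes z, b becomes y, etc.
Applying it to cobra: c↔x, o↔l, b↔y, r↔i, a↔z.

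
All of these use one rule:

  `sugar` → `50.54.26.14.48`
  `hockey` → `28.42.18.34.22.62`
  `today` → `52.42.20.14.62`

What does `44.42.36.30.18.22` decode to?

With a=1..z=26, the number is 2·pos + 12.
Reversing it on 44.42.36.30.18.22: 44→(44−12)÷2=16=p, 42→(42−12)÷2=15=o, 36→(36−12)÷2=12=l, 30→(30−12)÷2=9=i, 18→(18−12)÷2=3=c, 22→(22−12)÷2=5=e.

police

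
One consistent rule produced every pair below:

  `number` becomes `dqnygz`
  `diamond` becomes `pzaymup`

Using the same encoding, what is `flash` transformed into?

Two steps: reverse the string, then apply a Caesar shift of +12.
Applying it to flash: reverse → hsalf; then shift: h+12=t, s+12=e, a+12=m, l+12=x, f+12=r.

temxr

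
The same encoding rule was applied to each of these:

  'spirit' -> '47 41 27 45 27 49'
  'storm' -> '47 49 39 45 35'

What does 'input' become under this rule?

27 37 41 51 49

The formula is n = 2×(alphabet index, a=1) + 9.
For input: i=9→27, n=14→37, p=16→41, u=21→51, t=20→49.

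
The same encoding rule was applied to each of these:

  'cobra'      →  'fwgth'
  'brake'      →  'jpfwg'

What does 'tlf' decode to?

The word is reversed, then every letter is shifted forward by 5.
Reversing it on tlf: shift back: t−5=o, l−5=g, f−5=a → oga; then reverse → ago.

ago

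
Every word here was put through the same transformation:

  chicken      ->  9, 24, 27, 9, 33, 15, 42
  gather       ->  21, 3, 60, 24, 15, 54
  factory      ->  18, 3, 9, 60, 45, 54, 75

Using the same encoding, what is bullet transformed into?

6, 63, 36, 36, 15, 60

With a=1..z=26, the number is 3·pos.
For bullet: b=2→6, u=21→63, l=12→36, l=12→36, e=5→15, t=20→60.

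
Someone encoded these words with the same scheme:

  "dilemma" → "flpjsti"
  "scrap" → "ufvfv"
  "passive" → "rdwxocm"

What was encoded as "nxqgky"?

lumber

Each letter shifts forward by (position + 2), i.e. 2, 3, 4, … — the shift grows by one for each successive letter.
Undoing it on nxqgky: n−2=l, x−3=u, q−4=m, g−5=b, k−6=e, y−7=r.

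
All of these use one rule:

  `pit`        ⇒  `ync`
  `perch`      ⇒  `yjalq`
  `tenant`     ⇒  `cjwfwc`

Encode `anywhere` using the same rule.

fwhfqjaj

The shift depends on letter class: consonant p→y is +9, but vowel i→n is +5. The rule splits by letter class: vowels +5, consonants +9.
For anywhere: a(vowel)+5=f, n(cons)+9=w, y(cons)+9=h, w(cons)+9=f, h(cons)+9=q, e(vowel)+5=j, r(cons)+9=a, e(vowel)+5=j.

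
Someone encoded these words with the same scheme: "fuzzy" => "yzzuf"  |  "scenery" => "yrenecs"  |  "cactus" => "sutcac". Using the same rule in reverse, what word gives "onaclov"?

volcano

The output letters match the input read backwards: fuzzy reversed is yzzuf. The word is simply reversed.
Decoding onaclov: then reverse → volcano.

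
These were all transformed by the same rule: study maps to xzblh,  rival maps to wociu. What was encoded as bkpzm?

weird

In study: s→x is +5, t→z is +6, u→b is +7, d→l is +8 — the shift increases by 1 each position. Letter i (0-indexed) is shifted by i+5, so successive shifts are 5, 6, 7, ….
Decoding bkpzm: b−5=w, k−6=e, p−7=i, z−8=r, m−9=d.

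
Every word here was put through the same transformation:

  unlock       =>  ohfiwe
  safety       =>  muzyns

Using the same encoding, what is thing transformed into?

Compare letters: u→o is +20, n→h is +20, l→f is +20 — a constant shift. Each letter is shifted forward by 20 in the alphabet (a Caesar shift of +20).
Applying it to thing: t+20=n, h+20=b, i+20=c, n+20=h, g+20=a.

nbcha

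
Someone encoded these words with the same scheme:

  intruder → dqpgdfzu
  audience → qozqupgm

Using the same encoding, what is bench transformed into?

Two steps: reverse the string, then apply a Caesar shift of +12.
On bench: reverse → hcneb; then shift: h+12=t, c+12=o, n+12=z, e+12=q, b+12=n.

tozqn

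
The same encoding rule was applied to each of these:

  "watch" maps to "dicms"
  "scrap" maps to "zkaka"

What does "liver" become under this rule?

sqeoc

In watch: w→d is +7, a→i is +8, t→c is +9, c→m is +10 — the shift increases by 1 each position. Each letter shifts forward by (position + 7), i.e. 7, 8, 9, … — the shift grows by one for each successive letter.
Applying it to liver: l+7=s, i+8=q, v+9=e, e+10=o, r+11=c.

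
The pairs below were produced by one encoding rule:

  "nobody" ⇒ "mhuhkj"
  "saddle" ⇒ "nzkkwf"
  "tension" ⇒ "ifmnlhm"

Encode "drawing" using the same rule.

ksztlmv

This is an affine cipher: with a=0,…,z=25, each position x becomes (21x+25) mod 26.
Applying it to drawing: d(3)→21·3+25≡10=k; r(17)→21·17+25≡18=s; a(0)→21·0+25≡25=z; w(22)→21·22+25≡19=t; i(8)→21·8+25≡11=l; n(13)→21·13+25≡12=m; g(6)→21·6+25≡21=v (all mod 26).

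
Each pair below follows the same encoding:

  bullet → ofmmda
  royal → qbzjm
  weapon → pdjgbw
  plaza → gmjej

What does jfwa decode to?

b(1)→o(14) and u(20)→f(5) fit y≡5x+9 (mod 26); the inverse of 5 mod 26 is 21. Each letter's alphabet position (a=0..z=25) is mapped through 5·x+9 mod 26 — an affine cipher.
Decoding jfwa: j(9)→21·(9−9)≡0=a; f(5)→21·(5−9)≡20=u; w(22)→21·(22−9)≡13=n; a(0)→21·(0−9)≡19=t (all mod 26).

aunt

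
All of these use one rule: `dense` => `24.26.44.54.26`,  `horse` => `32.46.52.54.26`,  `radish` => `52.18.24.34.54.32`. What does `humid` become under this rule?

32.58.42.34.24

With a=1..z=26, the number is 2·pos + 16.
Applying it to humid: h=8→32, u=21→58, m=13→42, i=9→34, d=4→24.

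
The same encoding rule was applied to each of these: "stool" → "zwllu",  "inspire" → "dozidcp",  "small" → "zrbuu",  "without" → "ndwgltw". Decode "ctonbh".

Each letter's alphabet position (a=0..z=25) is mapped through 23·x+1 mod 26 — an affine cipher.
Reversing it on ctonbh: c(2)→17·(2−1)≡17=r; t(19)→17·(19−1)≡20=u; o(14)→17·(14−1)≡13=n; n(13)→17·(13−1)≡22=w; b(1)→17·(1−1)≡0=a; h(7)→17·(7−1)≡24=y (all mod 26).

runway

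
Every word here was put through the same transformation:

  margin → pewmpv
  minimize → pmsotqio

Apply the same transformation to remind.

Letter i (0-indexed) is shifted by i+3, so successive shifts are 3, 4, 5, ….
On remind: r+3=u, e+4=i, m+5=r, i+6=o, n+7=u, d+8=l.

uiroul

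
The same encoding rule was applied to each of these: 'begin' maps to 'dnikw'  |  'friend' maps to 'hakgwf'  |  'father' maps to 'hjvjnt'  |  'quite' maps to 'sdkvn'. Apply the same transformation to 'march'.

Shifts by position in begin: pos 0: b→d (+2), pos 1: e→n (+9), pos 2: g→i (+2), pos 3: i→k (+2), pos 4: n→w (+9) — repeating every 3. The shifts repeat in a cycle of length 3: positions 0,1,… shift by +2, +9, +2, then the pattern repeats.
On march: m+2=o, a+9=j, r+2=t, c+2=e, h+9=q.

ojteq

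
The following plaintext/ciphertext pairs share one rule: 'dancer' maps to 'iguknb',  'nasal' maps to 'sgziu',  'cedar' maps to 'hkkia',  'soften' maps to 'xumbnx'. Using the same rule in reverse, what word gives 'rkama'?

meter

Each letter shifts forward by (position + 5), i.e. 5, 6, 7, … — the shift grows by one for each successive letter.
Undoing it on rkama: r−5=m, k−6=e, a−7=t, m−8=e, a−9=r.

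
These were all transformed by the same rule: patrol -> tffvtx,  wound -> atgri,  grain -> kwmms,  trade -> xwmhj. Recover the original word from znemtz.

A repeating key of period 3 is used — shifts +4, +5, +12 over and over.
Decoding znemtz: z−4=v, n−5=i, e−12=s, m−4=i, t−5=o, z−12=n.

vision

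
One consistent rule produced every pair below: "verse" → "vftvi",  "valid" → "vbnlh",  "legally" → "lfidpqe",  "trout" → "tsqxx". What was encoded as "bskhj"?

brief

Each letter shifts forward by its position index (0, 1, 2, …) — the shift grows by one for each successive letter.
Undoing it on bskhj: b−0=b, s−1=r, k−2=i, h−3=e, j−4=f.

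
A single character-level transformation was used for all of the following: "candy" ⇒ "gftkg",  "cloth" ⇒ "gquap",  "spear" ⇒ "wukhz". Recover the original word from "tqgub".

In candy: c→g is +4, a→f is +5, n→t is +6, d→k is +7 — the shift increases by 1 each position. Letter i (0-indexed) is shifted by i+4, so successive shifts are 4, 5, 6, ….
Reversing it on tqgub: t−4=p, q−5=l, g−6=a, u−7=n, b−8=t.

plant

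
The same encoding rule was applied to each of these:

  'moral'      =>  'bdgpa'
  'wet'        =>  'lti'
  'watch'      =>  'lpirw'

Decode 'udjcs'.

found

Compare letters: m→b is +15, o→d is +15, r→g is +15 — a constant shift. It's a constant shift of +15 (ROT15).
Decoding udjcs: u−15=f, d−15=o, j−15=u, c−15=n, s−15=d.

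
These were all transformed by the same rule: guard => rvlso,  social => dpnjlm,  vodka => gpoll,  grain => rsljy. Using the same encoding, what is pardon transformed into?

Shifts by position in guard: pos 0: g→r (+11), pos 1: u→v (+1), pos 2: a→l (+11), pos 3: r→s (+1) — repeating every 2. The shifts repeat in a cycle of length 2: positions 0,1,… shift by +11, +1, then the pattern repeats.
Applying it to pardon: p+11=a, a+1=b, r+11=c, d+1=e, o+11=z, n+1=o.

abcezo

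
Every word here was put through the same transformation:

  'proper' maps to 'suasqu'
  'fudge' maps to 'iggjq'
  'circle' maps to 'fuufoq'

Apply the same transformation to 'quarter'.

tgmuwqu

The rule splits by letter class: vowels +12, consonants +3.
For quarter: q(cons)+3=t, u(vowel)+12=g, a(vowel)+12=m, r(cons)+3=u, t(cons)+3=w, e(vowel)+12=q, r(cons)+3=u.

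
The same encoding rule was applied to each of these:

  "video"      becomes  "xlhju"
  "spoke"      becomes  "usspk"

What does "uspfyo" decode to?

Each letter shifts forward by (position + 2), i.e. 2, 3, 4, … — the shift grows by one for each successive letter.
Undoing it on uspfyo: u−2=s, s−3=p, p−4=l, f−5=a, y−6=s, o−7=h.

splash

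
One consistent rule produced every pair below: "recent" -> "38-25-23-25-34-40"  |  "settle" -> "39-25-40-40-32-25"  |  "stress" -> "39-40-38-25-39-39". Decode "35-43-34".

Letters become their 1-based position plus 20 (so a→21, b→22, …).
Undoing it on 35-43-34: 35→(35−20)÷1=15=o, 43→(43−20)÷1=23=w, 34→(34−20)÷1=14=n.

own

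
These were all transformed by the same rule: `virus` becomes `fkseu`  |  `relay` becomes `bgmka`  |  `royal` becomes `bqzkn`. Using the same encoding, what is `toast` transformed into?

dqbcv

Shifts by position in virus: pos 0: v→f (+10), pos 1: i→k (+2), pos 2: r→s (+1), pos 3: u→e (+10), pos 4: s→u (+2) — repeating every 3. The shifts repeat in a cycle of length 3: positions 0,1,… shift by +10, +2, +1, then the pattern repeats.
Applying it to toast: t+10=d, o+2=q, a+1=b, s+10=c, t+2=v.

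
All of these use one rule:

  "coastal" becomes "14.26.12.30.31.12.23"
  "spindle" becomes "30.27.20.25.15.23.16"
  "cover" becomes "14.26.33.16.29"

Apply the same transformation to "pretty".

27.29.16.31.31.36

c is letter #3 and maps to 14: an offset of 11. Each letter is replaced by its alphabet position (a=1..z=26) + 11.
For pretty: p=16→27, r=18→29, e=5→16, t=20→31, t=20→31, y=25→36.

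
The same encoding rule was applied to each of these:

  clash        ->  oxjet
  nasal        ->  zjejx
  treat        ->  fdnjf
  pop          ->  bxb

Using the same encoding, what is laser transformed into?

The shift depends on letter class: consonant c→o is +12, but vowel a→j is +9. Two shifts are in play — +9 for a/e/i/o/u, +12 for every other letter.
For laser: l(cons)+12=x, a(vowel)+9=j, s(cons)+12=e, e(vowel)+9=n, r(cons)+12=d.

xjend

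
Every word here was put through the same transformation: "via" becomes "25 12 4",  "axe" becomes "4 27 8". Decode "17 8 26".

The number is (letter's place in the alphabet, a=1) + 3.
Undoing it on 17 8 26: 17→(17−3)÷1=14=n, 8→(8−3)÷1=5=e, 26→(26−3)÷1=23=w.

new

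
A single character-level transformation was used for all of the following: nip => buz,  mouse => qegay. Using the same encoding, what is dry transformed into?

Two steps: reverse the string, then apply a Caesar shift of +12.
On dry: reverse → yrd; then shift: y+12=k, r+12=d, d+12=p.

kdp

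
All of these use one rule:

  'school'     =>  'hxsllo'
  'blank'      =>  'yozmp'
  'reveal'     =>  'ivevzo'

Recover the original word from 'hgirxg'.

strict

Each pair mirrors across the alphabet (s↔h, c↔x, h↔s): positions sum to 25. Each letter is replaced by its mirror in the alphabet: a↔z, b↔y, c↔x, and so on (the Atbash cipher).
Undoing it on hgirxg: h↔s, g↔t, i↔r, r↔i, x↔c, g↔t.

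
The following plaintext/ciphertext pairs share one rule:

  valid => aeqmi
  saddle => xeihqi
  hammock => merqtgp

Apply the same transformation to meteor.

Shifts by position in valid: pos 0: v→a (+5), pos 1: a→e (+4), pos 2: l→q (+5), pos 3: i→m (+4) — repeating every 2. It's a Vigenère-style cipher with numeric key [5,4]: position i shifts by key[i mod 2].
Applying it to meteor: m+5=r, e+4=i, t+5=y, e+4=i, o+5=t, r+4=v.

riyitv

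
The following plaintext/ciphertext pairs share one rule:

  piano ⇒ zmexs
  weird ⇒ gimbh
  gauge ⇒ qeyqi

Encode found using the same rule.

Shifts by position in piano: pos 0: p→z (+10), pos 1: i→m (+4), pos 2: a→e (+4), pos 3: n→x (+10), pos 4: o→s (+4) — repeating every 3. The shifts repeat in a cycle of length 3: positions 0,1,… shift by +10, +4, +4, then the pattern repeats.
For found: f+10=p, o+4=s, u+4=y, n+10=x, d+4=h.

psyxh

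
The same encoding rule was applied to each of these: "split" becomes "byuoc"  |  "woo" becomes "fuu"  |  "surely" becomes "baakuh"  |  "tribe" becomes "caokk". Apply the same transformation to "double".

muakuk

The shift depends on letter class: consonant s→b is +9, but vowel i→o is +6. The rule splits by letter class: vowels +6, consonants +9.
For double: d(cons)+9=m, o(vowel)+6=u, u(vowel)+6=a, b(cons)+9=k, l(cons)+9=u, e(vowel)+6=k.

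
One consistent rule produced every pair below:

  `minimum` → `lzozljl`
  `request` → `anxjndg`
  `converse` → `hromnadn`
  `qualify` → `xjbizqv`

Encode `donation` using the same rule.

m(12)→l(11) and i(8)→z(25) fit y≡3x+1 (mod 26); the inverse of 3 mod 26 is 9. Treating letters as 0–25, the rule is x ↦ 3x + 1 (mod 26).
Applying it to donation: d(3)→3·3+1≡10=k; o(14)→3·14+1≡17=r; n(13)→3·13+1≡14=o; a(0)→3·0+1≡1=b; t(19)→3·19+1≡6=g; i(8)→3·8+1≡25=z; o(14)→3·14+1≡17=r; n(13)→3·13+1≡14=o (all mod 26).

krobgzro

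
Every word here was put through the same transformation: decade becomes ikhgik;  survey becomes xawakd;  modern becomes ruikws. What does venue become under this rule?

Vowels shift forward by 6 and consonants shift forward by 5.
On venue: v(cons)+5=a, e(vowel)+6=k, n(cons)+5=s, u(vowel)+6=a, e(vowel)+6=k.

aksak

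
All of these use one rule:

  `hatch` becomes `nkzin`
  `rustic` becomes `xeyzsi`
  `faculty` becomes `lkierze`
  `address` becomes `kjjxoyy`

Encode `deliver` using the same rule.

The shift depends on letter class: consonant h→n is +6, but vowel a→k is +10. Two shifts are in play — +10 for a/e/i/o/u, +6 for every other letter.
On deliver: d(cons)+6=j, e(vowel)+10=o, l(cons)+6=r, i(vowel)+10=s, v(cons)+6=b, e(vowel)+10=o, r(cons)+6=x.

jorsbox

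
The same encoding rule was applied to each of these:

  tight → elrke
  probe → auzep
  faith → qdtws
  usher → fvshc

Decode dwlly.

stain

Shifts by position in tight: pos 0: t→e (+11), pos 1: i→l (+3), pos 2: g→r (+11), pos 3: h→k (+3) — repeating every 2. The shifts repeat in a cycle of length 2: positions 0,1,… shift by +11, +3, then the pattern repeats.
Undoing it on dwlly: d−11=s, w−3=t, l−11=a, l−3=i, y−11=n.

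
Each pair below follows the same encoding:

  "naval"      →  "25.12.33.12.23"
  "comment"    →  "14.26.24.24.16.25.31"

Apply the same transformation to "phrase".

Letters become their 1-based position plus 11 (so a→12, b→13, …).
For phrase: p=16→27, h=8→19, r=18→29, a=1→12, s=19→30, e=5→16.

27.19.29.12.30.16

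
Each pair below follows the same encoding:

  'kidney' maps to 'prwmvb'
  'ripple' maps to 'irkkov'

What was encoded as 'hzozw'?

Each pair mirrors across the alphabet (k↔p, i↔r, d↔w): positions sum to 25. Letters are reflected about the middle of the alphabet (position → 25−position): Atbash.
Reversing it on hzozw: h↔s, z↔a, o↔l, z↔a, w↔d.

salad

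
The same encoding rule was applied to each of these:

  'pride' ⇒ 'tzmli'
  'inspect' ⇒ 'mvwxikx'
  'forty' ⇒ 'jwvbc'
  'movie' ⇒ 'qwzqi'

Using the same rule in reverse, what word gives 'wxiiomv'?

speaker

Shifts by position in pride: pos 0: p→t (+4), pos 1: r→z (+8), pos 2: i→m (+4), pos 3: d→l (+8) — repeating every 2. It's a Vigenère-style cipher with numeric key [4,8]: position i shifts by key[i mod 2].
Undoing it on wxiiomv: w−4=s, x−8=p, i−4=e, i−8=a, o−4=k, m−8=e, v−4=r.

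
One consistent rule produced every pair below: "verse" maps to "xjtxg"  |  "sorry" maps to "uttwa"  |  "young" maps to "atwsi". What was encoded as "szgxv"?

Shifts by position in verse: pos 0: v→x (+2), pos 1: e→j (+5), pos 2: r→t (+2), pos 3: s→x (+5) — repeating every 2. It's a Vigenère-style cipher with numeric key [2,5]: position i shifts by key[i mod 2].
Decoding szgxv: s−2=q, z−5=u, g−2=e, x−5=s, v−2=t.

quest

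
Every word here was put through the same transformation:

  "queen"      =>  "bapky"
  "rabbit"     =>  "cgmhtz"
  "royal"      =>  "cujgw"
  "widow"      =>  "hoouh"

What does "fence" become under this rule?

qkyip

Shifts by position in queen: pos 0: q→b (+11), pos 1: u→a (+6), pos 2: e→p (+11), pos 3: e→k (+6) — repeating every 2. The shifts repeat in a cycle of length 2: positions 0,1,… shift by +11, +6, then the pattern repeats.
For fence: f+11=q, e+6=k, n+11=y, c+6=i, e+11=p.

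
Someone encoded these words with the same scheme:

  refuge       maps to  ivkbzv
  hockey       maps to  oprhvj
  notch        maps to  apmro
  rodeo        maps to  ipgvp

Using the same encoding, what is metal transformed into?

lvmnw

r(17)→i(8) and e(4)→v(21) fit y≡15x+13 (mod 26); the inverse of 15 mod 26 is 7. Each letter's alphabet position (a=0..z=25) is mapped through 15·x+13 mod 26 — an affine cipher.
On metal: m(12)→15·12+13≡11=l; e(4)→15·4+13≡21=v; t(19)→15·19+13≡12=m; a(0)→15·0+13≡13=n; l(11)→15·11+13≡22=w (all mod 26).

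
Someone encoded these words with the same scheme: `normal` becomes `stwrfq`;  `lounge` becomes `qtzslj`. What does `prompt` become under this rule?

Compare letters: n→s is +5, o→t is +5, r→w is +5 — a constant shift. This is a Caesar cipher with shift 5.
For prompt: p+5=u, r+5=w, o+5=t, m+5=r, p+5=u, t+5=y.

uwtruy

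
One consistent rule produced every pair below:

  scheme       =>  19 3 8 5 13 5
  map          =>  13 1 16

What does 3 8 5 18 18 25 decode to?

cherry

Letters become their 1-indexed alphabet positions: a=1 … z=26.
Undoing it on 3 8 5 18 18 25: 3=c, 8=h, 5=e, 18=r, 18=r, 25=y.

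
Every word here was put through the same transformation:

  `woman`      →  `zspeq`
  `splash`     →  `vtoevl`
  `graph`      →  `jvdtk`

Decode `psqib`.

Shifts by position in woman: pos 0: w→z (+3), pos 1: o→s (+4), pos 2: m→p (+3), pos 3: a→e (+4) — repeating every 2. It's a Vigenère-style cipher with numeric key [3,4]: position i shifts by key[i mod 2].
Undoing it on psqib: p−3=m, s−4=o, q−3=n, i−4=e, b−3=y.

money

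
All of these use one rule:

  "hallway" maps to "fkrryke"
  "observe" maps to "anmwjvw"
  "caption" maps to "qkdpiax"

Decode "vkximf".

vanish

Treating letters as 0–25, the rule is x ↦ 3x + 10 (mod 26).
Undoing it on vkximf: v(21)→9·(21−10)≡21=v; k(10)→9·(10−10)≡0=a; x(23)→9·(23−10)≡13=n; i(8)→9·(8−10)≡8=i; m(12)→9·(12−10)≡18=s; f(5)→9·(5−10)≡7=h (all mod 26).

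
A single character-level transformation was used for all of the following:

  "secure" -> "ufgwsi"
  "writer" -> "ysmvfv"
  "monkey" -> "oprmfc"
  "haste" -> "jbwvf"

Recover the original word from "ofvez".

It's a Vigenère-style cipher with numeric key [2,1,4]: position i shifts by key[i mod 3].
Decoding ofvez: o−2=m, f−1=e, v−4=r, e−2=c, z−1=y.

mercy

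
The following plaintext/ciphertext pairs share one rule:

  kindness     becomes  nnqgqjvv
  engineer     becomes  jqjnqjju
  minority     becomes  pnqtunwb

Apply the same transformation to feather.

ijfwkju

The rule splits by letter class: vowels +5, consonants +3.
For feather: f(cons)+3=i, e(vowel)+5=j, a(vowel)+5=f, t(cons)+3=w, h(cons)+3=k, e(vowel)+5=j, r(cons)+3=u.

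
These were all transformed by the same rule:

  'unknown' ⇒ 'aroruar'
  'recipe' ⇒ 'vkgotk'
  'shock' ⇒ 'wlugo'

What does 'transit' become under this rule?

xvgrwox

The shift depends on letter class: consonant n→r is +4, but vowel u→a is +6. Vowels shift forward by 6 and consonants shift forward by 4.
On transit: t(cons)+4=x, r(cons)+4=v, a(vowel)+6=g, n(cons)+4=r, s(cons)+4=w, i(vowel)+6=o, t(cons)+4=x.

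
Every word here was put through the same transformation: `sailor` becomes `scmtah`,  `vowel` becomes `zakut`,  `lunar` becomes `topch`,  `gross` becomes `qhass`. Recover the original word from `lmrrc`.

pizza

s(18)→s(18) and a(0)→c(2) fit y≡11x+2 (mod 26); the inverse of 11 mod 26 is 19. This is an affine cipher: with a=0,…,z=25, each position x becomes (11x+2) mod 26.
Decoding lmrrc: l(11)→19·(11−2)≡15=p; m(12)→19·(12−2)≡8=i; r(17)→19·(17−2)≡25=z; r(17)→19·(17−2)≡25=z; c(2)→19·(2−2)≡0=a (all mod 26).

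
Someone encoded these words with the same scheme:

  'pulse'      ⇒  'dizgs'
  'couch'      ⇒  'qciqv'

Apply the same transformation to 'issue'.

wggis

Each letter is shifted forward by 14 in the alphabet (a Caesar shift of +14).
For issue: i+14=w, s+14=g, s+14=g, u+14=i, e+14=s.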